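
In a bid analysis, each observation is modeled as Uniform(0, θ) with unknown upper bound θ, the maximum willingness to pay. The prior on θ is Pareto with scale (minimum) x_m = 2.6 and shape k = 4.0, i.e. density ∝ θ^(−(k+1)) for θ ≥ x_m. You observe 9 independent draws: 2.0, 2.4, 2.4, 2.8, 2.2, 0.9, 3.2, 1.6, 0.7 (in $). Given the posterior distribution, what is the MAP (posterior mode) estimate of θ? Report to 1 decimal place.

A Pareto(scale x_m, shape k) prior on the upper bound θ of Uniform(0, θ) is conjugate: posterior is Pareto(max(x_m, max xᵢ), k + n).
Sample maximum = 3.2; prior scale x_m = 2.6 → posterior scale = max = 3.2.
Posterior shape = 4.0 + 9 = 13.0.
The Pareto density is decreasing on [x_m, ∞), so the mode is x_m = 3.2.

3.2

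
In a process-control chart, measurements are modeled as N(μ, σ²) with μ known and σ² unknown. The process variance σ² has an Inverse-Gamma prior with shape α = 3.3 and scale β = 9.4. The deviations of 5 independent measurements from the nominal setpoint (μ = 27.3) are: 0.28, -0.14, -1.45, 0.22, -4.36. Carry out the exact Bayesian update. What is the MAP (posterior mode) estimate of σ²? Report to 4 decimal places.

With known mean μ and an Inverse-Gamma(α, β) prior on σ², the Normal likelihood is conjugate: posterior is Inv-Gamma(α + n/2, β + Σ(xᵢ−μ)²/2).
Σ(xᵢ−μ)² = (0.28)² + (-0.14)² + (-1.45)² + (0.22)² + (-4.36)² = 21.2585.
Posterior: Inv-Gamma(3.3 + 5/2, 9.4 + 21.2585/2) = Inv-Gamma(5.80, 20.02925).
Mode = β/(α+1) = 20.02925/6.80 = 2.9455.

2.9455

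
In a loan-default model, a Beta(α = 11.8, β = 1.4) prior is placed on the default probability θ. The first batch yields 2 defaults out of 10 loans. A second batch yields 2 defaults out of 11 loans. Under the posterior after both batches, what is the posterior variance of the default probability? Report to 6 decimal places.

0.007061

The Beta prior is conjugate to a Binomial/Bernoulli likelihood; the update adds successes to α and failures to β.
After batch 1: Beta(11.8+2, 1.4+8) = Beta(13.8, 9.4).
After batch 2: Beta(13.8+2, 9.4+9) = Beta(15.8, 18.4).
Var = αβ/((α+β)²(α+β+1)) = 15.8·18.4/(34.2²·35.2) = 0.007061.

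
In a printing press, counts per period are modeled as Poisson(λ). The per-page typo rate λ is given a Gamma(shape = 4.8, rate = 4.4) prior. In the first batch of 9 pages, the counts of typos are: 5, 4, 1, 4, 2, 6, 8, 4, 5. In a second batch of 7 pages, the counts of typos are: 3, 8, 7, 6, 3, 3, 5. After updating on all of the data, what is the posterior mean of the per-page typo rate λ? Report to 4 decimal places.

With a Gamma(shape α, rate β) prior, the Poisson likelihood is conjugate: the posterior is Gamma(α + ΣXᵢ, β + n).
Batch 1: sum of counts S = 39 over n = 9 pages.
After batch 1: Gamma(α+S, β+n) = Gamma(4.8+39, 4.4+9) = Gamma(43.8, 13.4).
Batch 2: sum of counts S = 35 over n = 7 pages.
After batch 2: Gamma(α+S, β+n) = Gamma(43.8+35, 13.4+7) = Gamma(78.8, 20.4).
Posterior mean = α/β = 78.8/20.4 = 3.8627.

3.8627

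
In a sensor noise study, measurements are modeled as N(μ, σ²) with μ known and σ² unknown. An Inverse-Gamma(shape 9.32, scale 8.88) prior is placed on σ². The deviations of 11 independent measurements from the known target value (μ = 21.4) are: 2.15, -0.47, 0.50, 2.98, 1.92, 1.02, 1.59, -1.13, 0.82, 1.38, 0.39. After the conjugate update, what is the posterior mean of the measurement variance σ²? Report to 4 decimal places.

1.5555

With known mean μ and an Inverse-Gamma(α, β) prior on σ², the Normal likelihood is conjugate: posterior is Inv-Gamma(α + n/2, β + Σ(xᵢ−μ)²/2).
Σ(xᵢ−μ)² = (2.15)² + (-0.47)² + (0.50)² + (2.98)² + (1.92)² + (1.02)² + (1.59)² + (-1.13)² + (0.82)² + (1.38)² + (0.39)² = 25.2345.
Posterior: Inv-Gamma(9.32 + 11/2, 8.88 + 25.2345/2) = Inv-Gamma(14.82, 21.49725).
E[σ²|data] = β/(α−1) = 21.49725/13.82 = 1.5555.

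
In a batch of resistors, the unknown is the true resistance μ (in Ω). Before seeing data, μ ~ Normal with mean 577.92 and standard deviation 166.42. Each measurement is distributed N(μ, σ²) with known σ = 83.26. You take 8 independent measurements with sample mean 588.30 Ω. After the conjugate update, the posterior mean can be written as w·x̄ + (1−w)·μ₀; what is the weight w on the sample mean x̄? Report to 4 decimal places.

0.9697

For Normal data with known variance σ², a Normal(μ₀, σ₀²) prior on μ is conjugate. Posterior precision = 1/σ₀² + n/σ²; posterior mean is the precision-weighted average of μ₀ and x̄.
σ₀² = 166.42² = 27695.6164, σ² = 83.26² = 6932.2276. Prior precision 1/σ₀² = 1/27695.6164; data precision n/σ² = 8/6932.2276.
w = (n/σ²)/(1/σ₀² + n/σ²) = n·σ₀²/(σ² + n·σ₀²) = 8·27695.6164/(6932.2276 + 8·27695.6164) = 221564.9312/228497.1588 = 0.9697.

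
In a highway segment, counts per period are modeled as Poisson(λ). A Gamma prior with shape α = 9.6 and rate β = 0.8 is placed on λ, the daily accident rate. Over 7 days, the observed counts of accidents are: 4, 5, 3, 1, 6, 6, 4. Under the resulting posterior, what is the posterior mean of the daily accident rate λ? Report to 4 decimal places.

With a Gamma(shape α, rate β) prior, the Poisson likelihood is conjugate: the posterior is Gamma(α + ΣXᵢ, β + n).
Sum of counts S = 29 over n = 7 days.
Posterior: Gamma(α+S, β+n) = Gamma(9.6+29, 0.8+7) = Gamma(38.6, 7.8).
Posterior mean = α/β = 38.6/7.8 = 4.9487.

4.9487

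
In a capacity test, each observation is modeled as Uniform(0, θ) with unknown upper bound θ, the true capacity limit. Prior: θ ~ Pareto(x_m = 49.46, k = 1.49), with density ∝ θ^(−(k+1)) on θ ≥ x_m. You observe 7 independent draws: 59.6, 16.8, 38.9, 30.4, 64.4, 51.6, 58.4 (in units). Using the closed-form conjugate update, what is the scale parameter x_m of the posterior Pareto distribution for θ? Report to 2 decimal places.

64.40

A Pareto(scale x_m, shape k) prior on the upper bound θ of Uniform(0, θ) is conjugate: posterior is Pareto(max(x_m, max xᵢ), k + n).
Sample maximum = 64.4; prior scale x_m = 49.46 → posterior scale = max = 64.40.
Posterior shape = 1.49 + 7 = 8.49.
Posterior scale x_m = 64.40.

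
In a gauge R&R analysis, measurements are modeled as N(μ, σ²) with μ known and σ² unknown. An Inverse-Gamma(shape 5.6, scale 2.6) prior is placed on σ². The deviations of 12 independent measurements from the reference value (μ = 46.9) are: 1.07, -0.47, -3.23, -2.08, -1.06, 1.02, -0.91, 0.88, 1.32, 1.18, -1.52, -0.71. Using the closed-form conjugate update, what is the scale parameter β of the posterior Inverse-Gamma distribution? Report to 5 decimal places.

15.52045

With known mean μ and an Inverse-Gamma(α, β) prior on σ², the Normal likelihood is conjugate: posterior is Inv-Gamma(α + n/2, β + Σ(xᵢ−μ)²/2).
Σ(xᵢ−μ)² = (1.07)² + (-0.47)² + (-3.23)² + (-2.08)² + (-1.06)² + (1.02)² + (-0.91)² + (0.88)² + (1.32)² + (1.18)² + (-1.52)² + (-0.71)² = 25.8409.
Posterior: Inv-Gamma(5.6 + 12/2, 2.6 + 25.8409/2) = Inv-Gamma(11.60, 15.52045).
Posterior β = 15.52045.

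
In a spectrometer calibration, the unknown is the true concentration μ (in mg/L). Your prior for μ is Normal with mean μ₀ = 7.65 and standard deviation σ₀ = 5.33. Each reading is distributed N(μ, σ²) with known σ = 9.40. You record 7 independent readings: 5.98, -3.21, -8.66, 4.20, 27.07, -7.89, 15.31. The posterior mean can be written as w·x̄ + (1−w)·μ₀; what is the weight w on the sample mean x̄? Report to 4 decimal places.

0.6924

For Normal data with known variance σ², a Normal(μ₀, σ₀²) prior on μ is conjugate. Posterior precision = 1/σ₀² + n/σ²; posterior mean is the precision-weighted average of μ₀ and x̄.
σ₀² = 5.33² = 28.4089, σ² = 9.40² = 88.36. Prior precision 1/σ₀² = 1/28.4089; data precision n/σ² = 7/88.36.
w = (n/σ²)/(1/σ₀² + n/σ²) = n·σ₀²/(σ² + n·σ₀²) = 7·28.4089/(88.36 + 7·28.4089) = 198.8623/287.2223 = 0.6924.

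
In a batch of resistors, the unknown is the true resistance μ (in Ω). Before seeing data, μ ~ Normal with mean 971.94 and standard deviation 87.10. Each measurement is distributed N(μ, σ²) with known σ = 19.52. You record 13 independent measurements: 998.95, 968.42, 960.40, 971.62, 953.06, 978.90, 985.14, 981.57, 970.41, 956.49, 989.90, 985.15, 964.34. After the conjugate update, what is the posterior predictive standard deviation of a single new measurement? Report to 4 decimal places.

For Normal data with known variance σ², a Normal(μ₀, σ₀²) prior on μ is conjugate. Posterior precision = 1/σ₀² + n/σ²; posterior mean is the precision-weighted average of μ₀ and x̄.
σ₀² = 87.10² = 7586.41, σ² = 19.52² = 381.0304; σ² + n·σ₀² = 381.0304 + 13·7586.41 = 99004.3604.
Posterior precision = 1/σ₀² + n/σ² = 1/7586.41 + 13/381.0304 = (σ² + n·σ₀²)/(σ₀²σ²) = 99004.3604/(7586.41·381.0304); posterior variance σₙ² = σ₀²σ²/(σ² + n·σ₀²) = 7586.41·381.0304/99004.3604 = 29.197228.
Predictive variance for one new observation = σₙ² + σ² = 7586.41·381.0304/99004.3604 + 381.0304 = σ²·(σ₀² + 99004.3604)/99004.3604 = 381.0304·106590.7704/99004.3604 = 410.227628; SD = √(381.0304·106590.7704/99004.3604) = 20.2541.

20.2541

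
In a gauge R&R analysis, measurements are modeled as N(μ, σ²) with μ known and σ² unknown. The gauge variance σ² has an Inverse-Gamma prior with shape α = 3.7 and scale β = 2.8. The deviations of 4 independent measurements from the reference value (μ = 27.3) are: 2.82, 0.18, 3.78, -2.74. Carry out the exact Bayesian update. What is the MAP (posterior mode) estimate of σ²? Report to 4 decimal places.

With known mean μ and an Inverse-Gamma(α, β) prior on σ², the Normal likelihood is conjugate: posterior is Inv-Gamma(α + n/2, β + Σ(xᵢ−μ)²/2).
Σ(xᵢ−μ)² = (2.82)² + (0.18)² + (3.78)² + (-2.74)² = 29.7808.
Posterior: Inv-Gamma(3.7 + 4/2, 2.8 + 29.7808/2) = Inv-Gamma(5.70, 17.69040).
Mode = β/(α+1) = 17.69040/6.70 = 2.6404.

2.6404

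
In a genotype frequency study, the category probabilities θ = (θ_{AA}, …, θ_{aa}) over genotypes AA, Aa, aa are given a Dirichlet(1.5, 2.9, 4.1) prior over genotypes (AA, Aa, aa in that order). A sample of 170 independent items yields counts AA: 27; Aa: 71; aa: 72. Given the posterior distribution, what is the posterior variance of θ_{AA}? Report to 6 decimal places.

The Dirichlet prior is conjugate to the Multinomial likelihood: each posterior αⱼ = prior αⱼ + observed count nⱼ.
Posterior concentration: (28.5, 73.9, 76.1), total = 178.5.
Var[θ_j] = α_j(Σα−α_j)/((Σα)²(Σα+1)) = 28.5·150.0/(178.5²·179.5) = 0.000747.

0.000747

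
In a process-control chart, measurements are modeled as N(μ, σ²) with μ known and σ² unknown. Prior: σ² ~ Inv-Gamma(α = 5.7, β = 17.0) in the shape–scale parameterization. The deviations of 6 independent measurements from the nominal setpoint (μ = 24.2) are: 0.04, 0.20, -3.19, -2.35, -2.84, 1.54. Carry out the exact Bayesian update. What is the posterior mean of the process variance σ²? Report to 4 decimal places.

3.9076

With known mean μ and an Inverse-Gamma(α, β) prior on σ², the Normal likelihood is conjugate: posterior is Inv-Gamma(α + n/2, β + Σ(xᵢ−μ)²/2).
Σ(xᵢ−μ)² = (0.04)² + (0.20)² + (-3.19)² + (-2.35)² + (-2.84)² + (1.54)² = 26.1774.
Posterior: Inv-Gamma(5.7 + 6/2, 17.0 + 26.1774/2) = Inv-Gamma(8.70, 30.08870).
E[σ²|data] = β/(α−1) = 30.08870/7.70 = 3.9076.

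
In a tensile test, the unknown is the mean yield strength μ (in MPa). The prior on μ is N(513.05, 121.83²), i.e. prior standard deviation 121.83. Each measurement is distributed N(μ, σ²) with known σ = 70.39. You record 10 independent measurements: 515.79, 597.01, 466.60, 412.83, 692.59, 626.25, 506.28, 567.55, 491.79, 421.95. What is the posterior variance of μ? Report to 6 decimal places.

For Normal data with known variance σ², a Normal(μ₀, σ₀²) prior on μ is conjugate. Posterior precision = 1/σ₀² + n/σ²; posterior mean is the precision-weighted average of μ₀ and x̄.
σ₀² = 121.83² = 14842.5489, σ² = 70.39² = 4954.7521; σ² + n·σ₀² = 4954.7521 + 10·14842.5489 = 153380.2411.
Posterior precision = 1/σ₀² + n/σ² = 1/14842.5489 + 10/4954.7521 = (σ² + n·σ₀²)/(σ₀²σ²) = 153380.2411/(14842.5489·4954.7521); posterior variance σₙ² = σ₀²σ²/(σ² + n·σ₀²) = 14842.5489·4954.7521/153380.2411 = 479.469518.

479.469518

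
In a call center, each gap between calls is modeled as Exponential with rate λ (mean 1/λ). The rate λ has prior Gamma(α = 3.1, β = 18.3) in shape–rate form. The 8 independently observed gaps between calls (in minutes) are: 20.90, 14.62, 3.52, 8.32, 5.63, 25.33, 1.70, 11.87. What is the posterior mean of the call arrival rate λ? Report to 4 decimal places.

With a Gamma(shape α, rate β) prior on the exponential rate λ, the posterior after n observations with total T = Σxᵢ is Gamma(α+n, β+T).
Sum of observations T = 91.89 minutes; n = 8.
Posterior: Gamma(3.1+8, 18.3+91.89) = Gamma(11.1, 110.19).
Posterior mean of λ = α/β = 11.1/110.19 = 0.1007.

0.1007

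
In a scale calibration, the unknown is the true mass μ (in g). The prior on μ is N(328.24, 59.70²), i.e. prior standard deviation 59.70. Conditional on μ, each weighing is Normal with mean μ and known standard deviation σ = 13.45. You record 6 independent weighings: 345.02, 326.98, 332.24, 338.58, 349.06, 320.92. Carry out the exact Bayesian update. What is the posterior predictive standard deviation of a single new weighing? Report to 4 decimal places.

14.5190

For Normal data with known variance σ², a Normal(μ₀, σ₀²) prior on μ is conjugate. Posterior precision = 1/σ₀² + n/σ²; posterior mean is the precision-weighted average of μ₀ and x̄.
σ₀² = 59.70² = 3564.09, σ² = 13.45² = 180.9025; σ² + n·σ₀² = 180.9025 + 6·3564.09 = 21565.4425.
Posterior precision = 1/σ₀² + n/σ² = 1/3564.09 + 6/180.9025 = (σ² + n·σ₀²)/(σ₀²σ²) = 21565.4425/(3564.09·180.9025); posterior variance σₙ² = σ₀²σ²/(σ² + n·σ₀²) = 3564.09·180.9025/21565.4425 = 29.897499.
Predictive variance for one new observation = σₙ² + σ² = 3564.09·180.9025/21565.4425 + 180.9025 = σ²·(σ₀² + 21565.4425)/21565.4425 = 180.9025·25129.5325/21565.4425 = 210.799999; SD = √(180.9025·25129.5325/21565.4425) = 14.5190.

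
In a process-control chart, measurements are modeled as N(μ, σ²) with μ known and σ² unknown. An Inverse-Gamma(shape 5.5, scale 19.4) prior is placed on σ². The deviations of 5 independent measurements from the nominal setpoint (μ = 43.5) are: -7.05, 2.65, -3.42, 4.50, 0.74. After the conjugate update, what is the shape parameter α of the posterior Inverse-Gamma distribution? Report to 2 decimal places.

With known mean μ and an Inverse-Gamma(α, β) prior on σ², the Normal likelihood is conjugate: posterior is Inv-Gamma(α + n/2, β + Σ(xᵢ−μ)²/2).
Σ(xᵢ−μ)² = (-7.05)² + (2.65)² + (-3.42)² + (4.50)² + (0.74)² = 89.2190.
Posterior: Inv-Gamma(5.5 + 5/2, 19.4 + 89.2190/2) = Inv-Gamma(8.00, 64.00950).
Posterior α = 8.00.

8.00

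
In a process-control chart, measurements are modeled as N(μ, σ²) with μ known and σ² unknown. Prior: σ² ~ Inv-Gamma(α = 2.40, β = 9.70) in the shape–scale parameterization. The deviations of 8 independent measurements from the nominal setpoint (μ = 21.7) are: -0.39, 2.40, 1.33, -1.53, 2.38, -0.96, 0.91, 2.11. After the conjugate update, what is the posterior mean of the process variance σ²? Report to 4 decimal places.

With known mean μ and an Inverse-Gamma(α, β) prior on σ², the Normal likelihood is conjugate: posterior is Inv-Gamma(α + n/2, β + Σ(xᵢ−μ)²/2).
Σ(xᵢ−μ)² = (-0.39)² + (2.40)² + (1.33)² + (-1.53)² + (2.38)² + (-0.96)² + (0.91)² + (2.11)² = 21.8881.
Posterior: Inv-Gamma(2.40 + 8/2, 9.70 + 21.8881/2) = Inv-Gamma(6.40, 20.64405).
E[σ²|data] = β/(α−1) = 20.64405/5.40 = 3.8230.

3.8230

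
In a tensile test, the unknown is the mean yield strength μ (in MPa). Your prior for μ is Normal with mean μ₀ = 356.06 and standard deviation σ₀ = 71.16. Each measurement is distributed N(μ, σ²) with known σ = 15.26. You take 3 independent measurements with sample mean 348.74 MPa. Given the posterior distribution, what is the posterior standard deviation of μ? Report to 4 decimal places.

8.7436

For Normal data with known variance σ², a Normal(μ₀, σ₀²) prior on μ is conjugate. Posterior precision = 1/σ₀² + n/σ²; posterior mean is the precision-weighted average of μ₀ and x̄.
σ₀² = 71.16² = 5063.7456, σ² = 15.26² = 232.8676; σ² + n·σ₀² = 232.8676 + 3·5063.7456 = 15424.1044.
Posterior precision = 1/σ₀² + n/σ² = 1/5063.7456 + 3/232.8676 = (σ² + n·σ₀²)/(σ₀²σ²) = 15424.1044/(5063.7456·232.8676); posterior variance σₙ² = σ₀²σ²/(σ² + n·σ₀²) = 5063.7456·232.8676/15424.1044 = 76.450616.
Posterior SD = √σₙ² = √(5063.7456·232.8676/15424.1044) = 8.7436.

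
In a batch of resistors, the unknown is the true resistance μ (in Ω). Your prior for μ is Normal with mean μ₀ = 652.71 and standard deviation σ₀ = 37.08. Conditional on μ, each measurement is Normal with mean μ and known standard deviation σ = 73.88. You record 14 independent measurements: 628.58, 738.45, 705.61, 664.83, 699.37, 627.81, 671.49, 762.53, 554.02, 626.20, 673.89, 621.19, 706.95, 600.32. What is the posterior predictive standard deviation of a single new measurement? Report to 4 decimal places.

For Normal data with known variance σ², a Normal(μ₀, σ₀²) prior on μ is conjugate. Posterior precision = 1/σ₀² + n/σ²; posterior mean is the precision-weighted average of μ₀ and x̄.
σ₀² = 37.08² = 1374.9264, σ² = 73.88² = 5458.2544; σ² + n·σ₀² = 5458.2544 + 14·1374.9264 = 24707.224.
Posterior precision = 1/σ₀² + n/σ² = 1/1374.9264 + 14/5458.2544 = (σ² + n·σ₀²)/(σ₀²σ²) = 24707.224/(1374.9264·5458.2544); posterior variance σₙ² = σ₀²σ²/(σ² + n·σ₀²) = 1374.9264·5458.2544/24707.224 = 303.745094.
Predictive variance for one new observation = σₙ² + σ² = 1374.9264·5458.2544/24707.224 + 5458.2544 = σ²·(σ₀² + 24707.224)/24707.224 = 5458.2544·26082.1504/24707.224 = 5761.999494; SD = √(5458.2544·26082.1504/24707.224) = 75.9078.

75.9078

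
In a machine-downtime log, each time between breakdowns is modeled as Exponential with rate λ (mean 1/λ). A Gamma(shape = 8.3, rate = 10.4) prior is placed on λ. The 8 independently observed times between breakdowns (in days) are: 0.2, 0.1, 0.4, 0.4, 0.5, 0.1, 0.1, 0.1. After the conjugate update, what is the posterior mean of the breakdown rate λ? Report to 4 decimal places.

With a Gamma(shape α, rate β) prior on the exponential rate λ, the posterior after n observations with total T = Σxᵢ is Gamma(α+n, β+T).
Sum of observations T = 1.9 days; n = 8.
Posterior: Gamma(8.3+8, 10.4+1.9) = Gamma(16.3, 12.3).
Posterior mean of λ = α/β = 16.3/12.3 = 1.3252.

1.3252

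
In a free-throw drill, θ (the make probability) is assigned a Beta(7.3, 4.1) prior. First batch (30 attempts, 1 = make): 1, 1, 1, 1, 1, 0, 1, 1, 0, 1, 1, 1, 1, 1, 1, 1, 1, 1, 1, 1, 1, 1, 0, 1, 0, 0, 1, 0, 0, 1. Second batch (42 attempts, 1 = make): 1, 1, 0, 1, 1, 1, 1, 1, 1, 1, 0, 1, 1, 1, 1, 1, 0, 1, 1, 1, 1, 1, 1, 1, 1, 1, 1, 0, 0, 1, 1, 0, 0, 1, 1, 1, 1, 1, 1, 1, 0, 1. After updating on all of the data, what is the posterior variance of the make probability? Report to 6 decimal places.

0.002092

The Beta prior is conjugate to a Binomial/Bernoulli likelihood; the update adds successes to α and failures to β.
After batch 1: Beta(7.3+23, 4.1+7) = Beta(30.3, 11.1).
After batch 2: Beta(30.3+34, 11.1+8) = Beta(64.3, 19.1).
Var = αβ/((α+β)²(α+β+1)) = 64.3·19.1/(83.4²·84.4) = 0.002092.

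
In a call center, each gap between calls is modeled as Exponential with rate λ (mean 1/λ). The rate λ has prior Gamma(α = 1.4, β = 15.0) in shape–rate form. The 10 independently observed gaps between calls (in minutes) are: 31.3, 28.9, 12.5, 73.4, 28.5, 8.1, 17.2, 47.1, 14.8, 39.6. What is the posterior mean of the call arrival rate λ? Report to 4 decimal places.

With a Gamma(shape α, rate β) prior on the exponential rate λ, the posterior after n observations with total T = Σxᵢ is Gamma(α+n, β+T).
Sum of observations T = 301.4 minutes; n = 10.
Posterior: Gamma(1.4+10, 15.0+301.4) = Gamma(11.4, 316.4).
Posterior mean of λ = α/β = 11.4/316.4 = 0.0360.

0.0360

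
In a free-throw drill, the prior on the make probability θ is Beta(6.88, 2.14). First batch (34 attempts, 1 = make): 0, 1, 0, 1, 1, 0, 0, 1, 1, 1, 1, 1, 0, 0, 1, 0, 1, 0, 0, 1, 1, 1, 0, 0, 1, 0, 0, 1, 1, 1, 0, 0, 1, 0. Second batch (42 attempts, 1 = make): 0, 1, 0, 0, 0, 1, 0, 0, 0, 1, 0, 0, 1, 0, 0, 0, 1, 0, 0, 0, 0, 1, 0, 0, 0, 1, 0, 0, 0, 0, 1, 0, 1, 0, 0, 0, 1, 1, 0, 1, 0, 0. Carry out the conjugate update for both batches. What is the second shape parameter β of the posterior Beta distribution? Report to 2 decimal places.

48.14

The Beta prior is conjugate to a Binomial/Bernoulli likelihood; the update adds successes to α and failures to β.
After batch 1: Beta(6.88+18, 2.14+16) = Beta(24.88, 18.14).
After batch 2: Beta(24.88+12, 18.14+30) = Beta(36.88, 48.14).
Posterior β = 48.14.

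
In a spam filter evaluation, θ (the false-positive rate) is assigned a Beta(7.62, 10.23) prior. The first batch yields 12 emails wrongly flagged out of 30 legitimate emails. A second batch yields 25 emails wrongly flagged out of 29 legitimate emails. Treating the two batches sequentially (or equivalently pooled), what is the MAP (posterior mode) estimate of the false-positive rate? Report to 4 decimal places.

The Beta prior is conjugate to a Binomial/Bernoulli likelihood; the update adds successes to α and failures to β.
After batch 1: Beta(7.62+12, 10.23+18) = Beta(19.62, 28.23).
After batch 2: Beta(19.62+25, 28.23+4) = Beta(44.62, 32.23).
Mode of Beta(a,b) for a,b>1 is (a−1)/(a+b−2) = 43.62/74.85 = 0.5828.

0.5828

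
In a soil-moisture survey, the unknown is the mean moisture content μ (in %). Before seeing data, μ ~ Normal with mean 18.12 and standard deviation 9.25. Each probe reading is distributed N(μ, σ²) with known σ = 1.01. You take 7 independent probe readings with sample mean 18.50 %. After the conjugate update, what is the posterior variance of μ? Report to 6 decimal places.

0.145481

For Normal data with known variance σ², a Normal(μ₀, σ₀²) prior on μ is conjugate. Posterior precision = 1/σ₀² + n/σ²; posterior mean is the precision-weighted average of μ₀ and x̄.
σ₀² = 9.25² = 85.5625, σ² = 1.01² = 1.0201; σ² + n·σ₀² = 1.0201 + 7·85.5625 = 599.9576.
Posterior precision = 1/σ₀² + n/σ² = 1/85.5625 + 7/1.0201 = (σ² + n·σ₀²)/(σ₀²σ²) = 599.9576/(85.5625·1.0201); posterior variance σₙ² = σ₀²σ²/(σ² + n·σ₀²) = 85.5625·1.0201/599.9576 = 0.145481.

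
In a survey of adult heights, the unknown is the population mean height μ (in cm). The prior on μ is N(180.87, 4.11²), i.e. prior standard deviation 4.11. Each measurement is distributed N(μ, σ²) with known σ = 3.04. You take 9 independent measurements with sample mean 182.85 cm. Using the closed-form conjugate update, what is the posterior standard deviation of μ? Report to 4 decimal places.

For Normal data with known variance σ², a Normal(μ₀, σ₀²) prior on μ is conjugate. Posterior precision = 1/σ₀² + n/σ²; posterior mean is the precision-weighted average of μ₀ and x̄.
σ₀² = 4.11² = 16.8921, σ² = 3.04² = 9.2416; σ² + n·σ₀² = 9.2416 + 9·16.8921 = 161.2705.
Posterior precision = 1/σ₀² + n/σ² = 1/16.8921 + 9/9.2416 = (σ² + n·σ₀²)/(σ₀²σ²) = 161.2705/(16.8921·9.2416); posterior variance σₙ² = σ₀²σ²/(σ² + n·σ₀²) = 16.8921·9.2416/161.2705 = 0.968001.
Posterior SD = √σₙ² = √(16.8921·9.2416/161.2705) = 0.9839.

0.9839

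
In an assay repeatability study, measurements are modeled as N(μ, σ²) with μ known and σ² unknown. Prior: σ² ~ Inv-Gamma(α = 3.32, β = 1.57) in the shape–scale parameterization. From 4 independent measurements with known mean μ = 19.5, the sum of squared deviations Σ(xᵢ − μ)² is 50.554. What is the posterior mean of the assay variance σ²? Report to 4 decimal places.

6.2146

With known mean μ and an Inverse-Gamma(α, β) prior on σ², the Normal likelihood is conjugate: posterior is Inv-Gamma(α + n/2, β + Σ(xᵢ−μ)²/2).
Posterior: Inv-Gamma(3.32 + 4/2, 1.57 + 50.554/2) = Inv-Gamma(5.32, 26.8470).
E[σ²|data] = β/(α−1) = 26.8470/4.32 = 6.2146.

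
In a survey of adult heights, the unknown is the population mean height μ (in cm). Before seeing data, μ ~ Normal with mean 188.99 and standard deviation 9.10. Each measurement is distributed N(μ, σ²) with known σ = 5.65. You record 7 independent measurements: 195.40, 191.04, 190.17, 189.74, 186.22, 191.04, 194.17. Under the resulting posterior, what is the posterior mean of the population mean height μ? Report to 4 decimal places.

For Normal data with known variance σ², a Normal(μ₀, σ₀²) prior on μ is conjugate. Posterior precision = 1/σ₀² + n/σ²; posterior mean is the precision-weighted average of μ₀ and x̄.
Σxᵢ = 195.40 + 191.04 + 190.17 + 189.74 + 186.22 + 191.04 + 194.17 = 1337.78, so n·x̄ = 1337.78.
σ₀² = 9.10² = 82.81, σ² = 5.65² = 31.9225; σ² + n·σ₀² = 31.9225 + 7·82.81 = 611.5925.
Posterior mean = (μ₀/σ₀² + n·x̄/σ²)/(1/σ₀² + n/σ²) = (σ²·μ₀ + σ₀²·n·x̄)/(σ² + n·σ₀²) = (31.9225·188.99 + 82.81·1337.78)/611.5925 = 116814.595075/611.5925 = 191.0007.

191.0007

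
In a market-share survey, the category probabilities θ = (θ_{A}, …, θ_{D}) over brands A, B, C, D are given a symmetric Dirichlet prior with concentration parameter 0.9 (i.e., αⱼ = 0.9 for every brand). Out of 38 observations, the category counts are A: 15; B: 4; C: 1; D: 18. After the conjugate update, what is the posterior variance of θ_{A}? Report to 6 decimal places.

0.005543

The Dirichlet prior is conjugate to the Multinomial likelihood: each posterior αⱼ = prior αⱼ + observed count nⱼ.
Posterior concentration: (15.9, 4.9, 1.9, 18.9), total = 41.6.
Var[θ_j] = α_j(Σα−α_j)/((Σα)²(Σα+1)) = 15.9·25.7/(41.6²·42.6) = 0.005543.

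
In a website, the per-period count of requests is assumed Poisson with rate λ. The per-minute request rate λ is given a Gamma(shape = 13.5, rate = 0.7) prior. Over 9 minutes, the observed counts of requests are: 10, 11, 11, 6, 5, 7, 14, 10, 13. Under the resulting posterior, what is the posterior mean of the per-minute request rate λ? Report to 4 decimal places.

10.3608

With a Gamma(shape α, rate β) prior, the Poisson likelihood is conjugate: the posterior is Gamma(α + ΣXᵢ, β + n).
Sum of counts S = 87 over n = 9 minutes.
Posterior: Gamma(α+S, β+n) = Gamma(13.5+87, 0.7+9) = Gamma(100.5, 9.7).
Posterior mean = α/β = 100.5/9.7 = 10.3608.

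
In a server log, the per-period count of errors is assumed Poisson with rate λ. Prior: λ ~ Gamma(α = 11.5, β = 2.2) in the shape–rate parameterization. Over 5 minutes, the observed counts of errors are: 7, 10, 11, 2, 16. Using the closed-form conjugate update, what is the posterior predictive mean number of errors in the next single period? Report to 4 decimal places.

With a Gamma(shape α, rate β) prior, the Poisson likelihood is conjugate: the posterior is Gamma(α + ΣXᵢ, β + n).
Sum of counts S = 46 over n = 5 minutes.
Posterior: Gamma(α+S, β+n) = Gamma(11.5+46, 2.2+5) = Gamma(57.5, 7.2).
The predictive distribution for one future period is NegBinom with mean α/β = 7.9861.

7.9861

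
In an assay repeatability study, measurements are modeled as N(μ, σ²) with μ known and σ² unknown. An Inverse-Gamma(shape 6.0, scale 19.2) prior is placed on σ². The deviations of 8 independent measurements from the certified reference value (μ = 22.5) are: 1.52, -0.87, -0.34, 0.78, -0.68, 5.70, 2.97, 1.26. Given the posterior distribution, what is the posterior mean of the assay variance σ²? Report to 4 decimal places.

With known mean μ and an Inverse-Gamma(α, β) prior on σ², the Normal likelihood is conjugate: posterior is Inv-Gamma(α + n/2, β + Σ(xᵢ−μ)²/2).
Σ(xᵢ−μ)² = (1.52)² + (-0.87)² + (-0.34)² + (0.78)² + (-0.68)² + (5.70)² + (2.97)² + (1.26)² = 47.1522.
Posterior: Inv-Gamma(6.0 + 8/2, 19.2 + 47.1522/2) = Inv-Gamma(10.00, 42.77610).
E[σ²|data] = β/(α−1) = 42.77610/9.00 = 4.7529.

4.7529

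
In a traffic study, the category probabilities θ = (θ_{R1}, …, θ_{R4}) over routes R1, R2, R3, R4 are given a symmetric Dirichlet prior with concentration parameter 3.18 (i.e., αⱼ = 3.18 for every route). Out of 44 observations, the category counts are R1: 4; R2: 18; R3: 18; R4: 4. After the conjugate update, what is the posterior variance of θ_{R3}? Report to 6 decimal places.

0.004054

The Dirichlet prior is conjugate to the Multinomial likelihood: each posterior αⱼ = prior αⱼ + observed count nⱼ.
Posterior concentration: (7.18, 21.18, 21.18, 7.18), total = 56.72.
Var[θ_j] = α_j(Σα−α_j)/((Σα)²(Σα+1)) = 21.18·35.54/(56.72²·57.72) = 0.004054.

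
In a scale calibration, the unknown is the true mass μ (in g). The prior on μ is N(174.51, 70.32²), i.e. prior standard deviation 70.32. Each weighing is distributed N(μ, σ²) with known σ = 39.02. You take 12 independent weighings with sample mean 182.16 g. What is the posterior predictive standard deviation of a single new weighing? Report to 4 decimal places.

For Normal data with known variance σ², a Normal(μ₀, σ₀²) prior on μ is conjugate. Posterior precision = 1/σ₀² + n/σ²; posterior mean is the precision-weighted average of μ₀ and x̄.
σ₀² = 70.32² = 4944.9024, σ² = 39.02² = 1522.5604; σ² + n·σ₀² = 1522.5604 + 12·4944.9024 = 60861.3892.
Posterior precision = 1/σ₀² + n/σ² = 1/4944.9024 + 12/1522.5604 = (σ² + n·σ₀²)/(σ₀²σ²) = 60861.3892/(4944.9024·1522.5604); posterior variance σₙ² = σ₀²σ²/(σ² + n·σ₀²) = 4944.9024·1522.5604/60861.3892 = 123.705894.
Predictive variance for one new observation = σₙ² + σ² = 4944.9024·1522.5604/60861.3892 + 1522.5604 = σ²·(σ₀² + 60861.3892)/60861.3892 = 1522.5604·65806.2916/60861.3892 = 1646.266294; SD = √(1522.5604·65806.2916/60861.3892) = 40.5742.

40.5742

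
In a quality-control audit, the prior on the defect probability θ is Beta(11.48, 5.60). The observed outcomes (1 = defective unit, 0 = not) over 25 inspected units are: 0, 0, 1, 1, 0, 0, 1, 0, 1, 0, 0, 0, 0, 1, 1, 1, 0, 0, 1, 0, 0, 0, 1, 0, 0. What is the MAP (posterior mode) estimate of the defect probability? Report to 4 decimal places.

0.4860

The Beta prior is conjugate to a Binomial/Bernoulli likelihood; the update adds successes to α and failures to β.
Posterior: Beta(α+k, β+n−k) = Beta(11.48+9, 5.60+16) = Beta(20.48, 21.60).
Mode of Beta(a,b) for a,b>1 is (a−1)/(a+b−2) = 19.48/40.08 = 0.4860.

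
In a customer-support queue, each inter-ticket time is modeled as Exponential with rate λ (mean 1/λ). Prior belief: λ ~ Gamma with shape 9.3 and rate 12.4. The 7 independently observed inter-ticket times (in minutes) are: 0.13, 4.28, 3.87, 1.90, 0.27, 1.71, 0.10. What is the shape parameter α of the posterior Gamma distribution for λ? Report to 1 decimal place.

With a Gamma(shape α, rate β) prior on the exponential rate λ, the posterior after n observations with total T = Σxᵢ is Gamma(α+n, β+T).
Sum of observations T = 12.26 minutes; n = 7.
Posterior: Gamma(9.3+7, 12.4+12.26) = Gamma(16.3, 24.66).
Posterior α = 16.3.

16.3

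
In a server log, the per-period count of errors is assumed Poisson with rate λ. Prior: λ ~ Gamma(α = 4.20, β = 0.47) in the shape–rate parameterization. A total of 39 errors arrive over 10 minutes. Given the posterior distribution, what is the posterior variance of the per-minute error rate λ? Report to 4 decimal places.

0.3941

With a Gamma(shape α, rate β) prior, the Poisson likelihood is conjugate: the posterior is Gamma(α + ΣXᵢ, β + n).
Posterior: Gamma(α+S, β+n) = Gamma(4.20+39, 0.47+10) = Gamma(43.20, 10.47).
Var = α/β² = 43.20/10.47² = 0.3941.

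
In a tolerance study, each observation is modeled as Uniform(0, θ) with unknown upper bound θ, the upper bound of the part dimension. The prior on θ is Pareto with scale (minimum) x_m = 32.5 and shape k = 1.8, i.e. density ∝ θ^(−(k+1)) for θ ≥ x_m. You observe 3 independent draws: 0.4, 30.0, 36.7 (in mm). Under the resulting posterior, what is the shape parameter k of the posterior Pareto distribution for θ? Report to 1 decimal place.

4.8

A Pareto(scale x_m, shape k) prior on the upper bound θ of Uniform(0, θ) is conjugate: posterior is Pareto(max(x_m, max xᵢ), k + n).
Sample maximum = 36.7; prior scale x_m = 32.5 → posterior scale = max = 36.7.
Posterior shape = 1.8 + 3 = 4.8.
Posterior shape k = 4.8.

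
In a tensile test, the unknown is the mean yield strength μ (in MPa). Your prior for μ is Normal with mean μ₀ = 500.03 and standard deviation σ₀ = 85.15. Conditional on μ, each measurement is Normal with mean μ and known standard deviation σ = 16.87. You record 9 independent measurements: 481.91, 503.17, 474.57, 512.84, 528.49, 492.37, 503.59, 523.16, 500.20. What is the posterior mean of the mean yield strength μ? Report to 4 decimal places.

502.2459

For Normal data with known variance σ², a Normal(μ₀, σ₀²) prior on μ is conjugate. Posterior precision = 1/σ₀² + n/σ²; posterior mean is the precision-weighted average of μ₀ and x̄.
Σxᵢ = 481.91 + 503.17 + 474.57 + 512.84 + 528.49 + 492.37 + 503.59 + 523.16 + 500.20 = 4520.3, so n·x̄ = 4520.3.
σ₀² = 85.15² = 7250.5225, σ² = 16.87² = 284.5969; σ² + n·σ₀² = 284.5969 + 9·7250.5225 = 65539.2994.
Posterior mean = (μ₀/σ₀² + n·x̄/σ²)/(1/σ₀² + n/σ²) = (σ²·μ₀ + σ₀²·n·x̄)/(σ² + n·σ₀²) = (284.5969·500.03 + 7250.5225·4520.3)/65539.2994 = 32916843.844657/65539.2994 = 502.2459.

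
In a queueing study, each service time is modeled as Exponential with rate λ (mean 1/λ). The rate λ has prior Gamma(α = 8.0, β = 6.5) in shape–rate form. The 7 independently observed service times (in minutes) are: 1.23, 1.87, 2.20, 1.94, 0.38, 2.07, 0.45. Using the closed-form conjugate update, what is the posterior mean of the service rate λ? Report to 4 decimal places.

With a Gamma(shape α, rate β) prior on the exponential rate λ, the posterior after n observations with total T = Σxᵢ is Gamma(α+n, β+T).
Sum of observations T = 10.14 minutes; n = 7.
Posterior: Gamma(8.0+7, 6.5+10.14) = Gamma(15.0, 16.64).
Posterior mean of λ = α/β = 15.0/16.64 = 0.9014.

0.9014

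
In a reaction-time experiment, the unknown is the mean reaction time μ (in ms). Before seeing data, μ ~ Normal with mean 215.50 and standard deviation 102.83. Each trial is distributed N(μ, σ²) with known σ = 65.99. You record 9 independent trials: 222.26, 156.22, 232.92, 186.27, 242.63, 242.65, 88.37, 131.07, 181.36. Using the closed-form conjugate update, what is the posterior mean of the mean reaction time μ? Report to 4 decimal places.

For Normal data with known variance σ², a Normal(μ₀, σ₀²) prior on μ is conjugate. Posterior precision = 1/σ₀² + n/σ²; posterior mean is the precision-weighted average of μ₀ and x̄.
Σxᵢ = 222.26 + 156.22 + 232.92 + 186.27 + 242.63 + 242.65 + 88.37 + 131.07 + 181.36 = 1683.75, so n·x̄ = 1683.75.
σ₀² = 102.83² = 10574.0089, σ² = 65.99² = 4354.6801; σ² + n·σ₀² = 4354.6801 + 9·10574.0089 = 99520.7602.
Posterior mean = (μ₀/σ₀² + n·x̄/σ²)/(1/σ₀² + n/σ²) = (σ²·μ₀ + σ₀²·n·x̄)/(σ² + n·σ₀²) = (4354.6801·215.50 + 10574.0089·1683.75)/99520.7602 = 18742421.046925/99520.7602 = 188.3267.

188.3267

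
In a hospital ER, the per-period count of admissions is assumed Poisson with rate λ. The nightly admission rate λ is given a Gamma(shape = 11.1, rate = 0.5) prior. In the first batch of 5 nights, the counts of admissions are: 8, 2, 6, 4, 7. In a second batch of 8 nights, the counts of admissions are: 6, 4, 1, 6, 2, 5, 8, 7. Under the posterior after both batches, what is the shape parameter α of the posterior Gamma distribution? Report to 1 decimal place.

77.1

With a Gamma(shape α, rate β) prior, the Poisson likelihood is conjugate: the posterior is Gamma(α + ΣXᵢ, β + n).
Batch 1: sum of counts S = 27 over n = 5 nights.
After batch 1: Gamma(α+S, β+n) = Gamma(11.1+27, 0.5+5) = Gamma(38.1, 5.5).
Batch 2: sum of counts S = 39 over n = 8 nights.
After batch 2: Gamma(α+S, β+n) = Gamma(38.1+39, 5.5+8) = Gamma(77.1, 13.5).
Posterior α = 77.1.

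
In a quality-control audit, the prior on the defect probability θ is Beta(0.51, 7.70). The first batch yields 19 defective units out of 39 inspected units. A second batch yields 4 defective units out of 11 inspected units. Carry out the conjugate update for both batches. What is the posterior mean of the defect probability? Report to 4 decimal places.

0.4039

The Beta prior is conjugate to a Binomial/Bernoulli likelihood; the update adds successes to α and failures to β.
After batch 1: Beta(0.51+19, 7.70+20) = Beta(19.51, 27.70).
After batch 2: Beta(19.51+4, 27.70+7) = Beta(23.51, 34.70).
Posterior mean = α/(α+β) = 23.51/58.21 = 0.4039.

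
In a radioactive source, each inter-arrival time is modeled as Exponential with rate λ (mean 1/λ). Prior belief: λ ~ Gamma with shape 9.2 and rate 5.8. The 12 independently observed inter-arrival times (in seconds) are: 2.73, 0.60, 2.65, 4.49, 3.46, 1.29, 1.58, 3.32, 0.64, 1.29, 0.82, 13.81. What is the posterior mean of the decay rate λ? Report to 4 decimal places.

0.4991

With a Gamma(shape α, rate β) prior on the exponential rate λ, the posterior after n observations with total T = Σxᵢ is Gamma(α+n, β+T).
Sum of observations T = 36.68 seconds; n = 12.
Posterior: Gamma(9.2+12, 5.8+36.68) = Gamma(21.2, 42.48).
Posterior mean of λ = α/β = 21.2/42.48 = 0.4991.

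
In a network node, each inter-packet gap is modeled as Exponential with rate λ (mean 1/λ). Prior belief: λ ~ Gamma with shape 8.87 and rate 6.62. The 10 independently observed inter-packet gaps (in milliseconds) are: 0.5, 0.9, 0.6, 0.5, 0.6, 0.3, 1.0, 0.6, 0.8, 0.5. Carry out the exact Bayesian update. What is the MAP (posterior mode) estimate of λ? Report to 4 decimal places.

With a Gamma(shape α, rate β) prior on the exponential rate λ, the posterior after n observations with total T = Σxᵢ is Gamma(α+n, β+T).
Sum of observations T = 6.3 milliseconds; n = 10.
Posterior: Gamma(8.87+10, 6.62+6.3) = Gamma(18.87, 12.92).
Mode = (α−1)/β = 1.3831.

1.3831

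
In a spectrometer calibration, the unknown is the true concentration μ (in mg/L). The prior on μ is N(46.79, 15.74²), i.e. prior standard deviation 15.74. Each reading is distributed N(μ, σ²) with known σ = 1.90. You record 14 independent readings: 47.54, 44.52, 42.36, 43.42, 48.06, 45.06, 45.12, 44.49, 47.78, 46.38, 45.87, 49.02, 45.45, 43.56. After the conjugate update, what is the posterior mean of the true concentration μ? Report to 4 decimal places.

45.6176

For Normal data with known variance σ², a Normal(μ₀, σ₀²) prior on μ is conjugate. Posterior precision = 1/σ₀² + n/σ²; posterior mean is the precision-weighted average of μ₀ and x̄.
Σxᵢ = 47.54 + 44.52 + 42.36 + 43.42 + 48.06 + 45.06 + 45.12 + 44.49 + 47.78 + 46.38 + 45.87 + 49.02 + 45.45 + 43.56 = 638.63, so n·x̄ = 638.63.
σ₀² = 15.74² = 247.7476, σ² = 1.90² = 3.61; σ² + n·σ₀² = 3.61 + 14·247.7476 = 3472.0764.
Posterior mean = (μ₀/σ₀² + n·x̄/σ²)/(1/σ₀² + n/σ²) = (σ²·μ₀ + σ₀²·n·x̄)/(σ² + n·σ₀²) = (3.61·46.79 + 247.7476·638.63)/3472.0764 = 158387.961688/3472.0764 = 45.6176.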